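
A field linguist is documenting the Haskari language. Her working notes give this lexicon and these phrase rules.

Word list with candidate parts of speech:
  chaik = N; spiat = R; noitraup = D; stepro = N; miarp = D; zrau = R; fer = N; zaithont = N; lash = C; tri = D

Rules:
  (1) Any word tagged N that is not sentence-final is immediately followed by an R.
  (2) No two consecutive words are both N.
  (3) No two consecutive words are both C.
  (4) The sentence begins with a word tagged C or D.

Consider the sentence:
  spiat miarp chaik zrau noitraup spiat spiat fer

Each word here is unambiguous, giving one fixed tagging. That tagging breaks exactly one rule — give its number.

Fixed tagging: R D N R D R R N.
Applying the rules: R1 ✓, R2 ✓, R3 ✓, R4 ✗.
Only rule 4 fails.

4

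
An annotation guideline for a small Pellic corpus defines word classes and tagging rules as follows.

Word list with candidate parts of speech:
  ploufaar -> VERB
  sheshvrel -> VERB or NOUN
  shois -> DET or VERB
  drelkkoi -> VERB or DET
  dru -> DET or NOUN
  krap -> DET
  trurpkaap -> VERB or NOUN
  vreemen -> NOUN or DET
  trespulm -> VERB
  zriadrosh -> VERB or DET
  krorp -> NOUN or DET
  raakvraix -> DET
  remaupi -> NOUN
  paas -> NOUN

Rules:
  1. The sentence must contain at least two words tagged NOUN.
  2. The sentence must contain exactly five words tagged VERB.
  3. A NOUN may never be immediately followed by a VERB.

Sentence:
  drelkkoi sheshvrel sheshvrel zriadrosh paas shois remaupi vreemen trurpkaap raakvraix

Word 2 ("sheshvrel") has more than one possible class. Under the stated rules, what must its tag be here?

VERB

Candidates per position — 1:drelkkoi {VERB,DET}; 2:sheshvrel {VERB,NOUN}; 3:sheshvrel {VERB,NOUN}; 4:zriadrosh {VERB,DET}; 5:paas {NOUN}; 6:shois {DET,VERB}; 7:remaupi {NOUN}; 8:vreemen {NOUN,DET}; 9:trurpkaap {VERB,NOUN}; 10:raakvraix {DET}.
If word 6 were VERB, no tagging could satisfy rule 3; so word 6 is DET.
If word 9 were NOUN, no tagging could satisfy rule 2; so word 9 is VERB.
If word 1 were DET, no tagging could satisfy rule 2; so word 1 is VERB.
If word 2 were NOUN, no tagging could satisfy rule 2; so word 2 is VERB.
If word 3 were NOUN, no tagging could satisfy rule 2; so word 3 is VERB.
If word 4 were DET, no tagging could satisfy rule 2; so word 4 is VERB.
If word 8 were NOUN, no tagging could satisfy rule 3; so word 8 is DET.
So the tagging must be: VERB VERB VERB VERB NOUN DET NOUN DET VERB DET.
Rule-by-rule: rule 1 holds; rule 2 holds; rule 3 holds.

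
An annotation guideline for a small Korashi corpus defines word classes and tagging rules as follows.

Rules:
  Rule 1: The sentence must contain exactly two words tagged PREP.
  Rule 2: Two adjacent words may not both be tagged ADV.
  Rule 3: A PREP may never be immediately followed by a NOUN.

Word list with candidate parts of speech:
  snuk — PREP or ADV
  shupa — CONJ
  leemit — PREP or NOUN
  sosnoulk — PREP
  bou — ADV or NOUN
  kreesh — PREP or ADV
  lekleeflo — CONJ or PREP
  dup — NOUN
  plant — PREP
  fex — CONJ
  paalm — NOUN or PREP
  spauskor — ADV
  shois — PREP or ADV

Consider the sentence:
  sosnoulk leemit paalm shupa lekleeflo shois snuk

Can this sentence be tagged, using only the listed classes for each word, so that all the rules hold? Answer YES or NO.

Candidates per position — 1:sosnoulk {PREP}; 2:leemit {PREP,NOUN}; 3:paalm {NOUN,PREP}; 4:shupa {CONJ}; 5:lekleeflo {CONJ,PREP}; 6:shois {PREP,ADV}; 7:snuk {PREP,ADV}.
Every candidate sequence violates at least one rule; no consistent tagging exists.

NO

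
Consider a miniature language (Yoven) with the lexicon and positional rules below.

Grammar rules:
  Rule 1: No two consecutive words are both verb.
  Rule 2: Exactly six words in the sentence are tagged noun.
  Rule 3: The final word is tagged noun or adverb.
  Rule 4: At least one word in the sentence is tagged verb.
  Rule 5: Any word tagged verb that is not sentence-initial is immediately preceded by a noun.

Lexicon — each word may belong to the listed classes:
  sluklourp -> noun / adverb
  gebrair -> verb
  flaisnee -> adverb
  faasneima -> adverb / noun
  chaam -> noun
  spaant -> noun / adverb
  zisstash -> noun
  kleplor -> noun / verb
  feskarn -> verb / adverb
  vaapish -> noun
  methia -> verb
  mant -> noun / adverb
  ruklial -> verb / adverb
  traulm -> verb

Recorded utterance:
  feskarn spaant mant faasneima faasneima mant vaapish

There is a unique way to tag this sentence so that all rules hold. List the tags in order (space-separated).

Candidates per position — 1:feskarn {verb,adverb}; 2:spaant {noun,adverb}; 3:mant {noun,adverb}; 4:faasneima {adverb,noun}; 5:faasneima {adverb,noun}; 6:mant {noun,adverb}; 7:vaapish {noun}.
If word 1 were adverb, no tagging could satisfy rule 4; so word 1 is verb.
If word 2 were adverb, no tagging could satisfy rule 2; so word 2 is noun.
If word 3 were adverb, no tagging could satisfy rule 2; so word 3 is noun.
If word 4 were adverb, no tagging could satisfy rule 2; so word 4 is noun.
If word 5 were adverb, no tagging could satisfy rule 2; so word 5 is noun.
If word 6 were adverb, no tagging could satisfy rule 2; so word 6 is noun.
The unique satisfying tagging is: verb noun noun noun noun noun noun.
Check: rule 1 satisfied; rule 2 satisfied; rule 3 satisfied; rule 4 satisfied; rule 5 satisfied.

verb noun noun noun noun noun noun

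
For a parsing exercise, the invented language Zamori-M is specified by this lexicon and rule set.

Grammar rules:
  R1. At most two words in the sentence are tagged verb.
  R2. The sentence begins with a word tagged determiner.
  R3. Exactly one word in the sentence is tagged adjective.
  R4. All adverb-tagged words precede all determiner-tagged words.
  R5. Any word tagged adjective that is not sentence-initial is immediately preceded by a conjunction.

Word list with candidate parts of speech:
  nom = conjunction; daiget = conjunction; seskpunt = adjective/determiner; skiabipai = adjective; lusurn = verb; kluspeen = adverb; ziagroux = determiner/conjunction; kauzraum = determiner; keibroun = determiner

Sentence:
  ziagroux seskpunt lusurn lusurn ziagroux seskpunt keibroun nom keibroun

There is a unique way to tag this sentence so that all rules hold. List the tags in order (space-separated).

Candidates per position — 1:ziagroux {determiner,conjunction}; 2:seskpunt {adjective,determiner}; 3:lusurn {verb}; 4:lusurn {verb}; 5:ziagroux {determiner,conjunction}; 6:seskpunt {adjective,determiner}; 7:keibroun {determiner}; 8:nom {conjunction}; 9:keibroun {determiner}.
Word 1 cannot be conjunction — rule 2 would then fail for every completion. It is determiner.
Word 2 cannot be adjective — rule 5 would then fail for every completion. It is determiner.
Word 6 cannot be determiner — rule 3 would then fail for every completion. It is adjective.
Word 5 cannot be determiner — rule 5 would then fail for every completion. It is conjunction.
The only consistent sequence is: determiner determiner verb verb conjunction adjective determiner conjunction determiner.
Check: rule 1 ✓; rule 2 ✓; rule 3 ✓; rule 4 ✓; rule 5 ✓.

determiner determiner verb verb conjunction adjective determiner conjunction determiner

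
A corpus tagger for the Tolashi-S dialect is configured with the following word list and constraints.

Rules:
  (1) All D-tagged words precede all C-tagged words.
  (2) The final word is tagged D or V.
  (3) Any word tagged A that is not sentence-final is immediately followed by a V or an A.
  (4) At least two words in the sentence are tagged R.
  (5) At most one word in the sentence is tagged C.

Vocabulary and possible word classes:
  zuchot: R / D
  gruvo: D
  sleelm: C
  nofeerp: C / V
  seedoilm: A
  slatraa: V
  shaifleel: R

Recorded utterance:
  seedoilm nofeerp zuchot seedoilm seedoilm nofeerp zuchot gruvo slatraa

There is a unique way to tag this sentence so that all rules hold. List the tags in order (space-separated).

Candidates per position — 1:seedoilm {A}; 2:nofeerp {C,V}; 3:zuchot {R,D}; 4:seedoilm {A}; 5:seedoilm {A}; 6:nofeerp {C,V}; 7:zuchot {R,D}; 8:gruvo {D}; 9:slatraa {V}.
At position 2, choosing C makes rule 1 impossible to satisfy; hence V.
At position 3, choosing D makes rule 4 impossible to satisfy; hence R.
At position 6, choosing C makes rule 1 impossible to satisfy; hence V.
At position 7, choosing D makes rule 4 impossible to satisfy; hence R.
The unique satisfying tagging is: A V R A A V R D V.
Check: rule 1 holds; rule 2 holds; rule 3 holds; rule 4 holds; rule 5 holds.

A V R A A V R D V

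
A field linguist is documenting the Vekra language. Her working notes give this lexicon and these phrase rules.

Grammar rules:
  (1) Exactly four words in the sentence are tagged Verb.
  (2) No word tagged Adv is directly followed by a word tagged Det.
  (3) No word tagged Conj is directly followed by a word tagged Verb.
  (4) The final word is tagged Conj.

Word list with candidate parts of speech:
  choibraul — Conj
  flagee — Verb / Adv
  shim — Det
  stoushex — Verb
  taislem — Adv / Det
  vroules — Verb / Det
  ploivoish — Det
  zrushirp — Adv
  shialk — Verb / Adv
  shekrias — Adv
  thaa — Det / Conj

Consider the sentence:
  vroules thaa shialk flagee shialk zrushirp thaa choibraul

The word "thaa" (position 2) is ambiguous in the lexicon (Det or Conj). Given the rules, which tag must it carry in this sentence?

Candidates per position — 1:vroules {Verb,Det}; 2:thaa {Det,Conj}; 3:shialk {Verb,Adv}; 4:flagee {Verb,Adv}; 5:shialk {Verb,Adv}; 6:zrushirp {Adv}; 7:thaa {Det,Conj}; 8:choibraul {Conj}.
Word 1 cannot be Det — rule 1 would then fail for every completion. It is Verb.
Word 3 cannot be Adv — rule 1 would then fail for every completion. It is Verb.
Word 4 cannot be Adv — rule 1 would then fail for every completion. It is Verb.
Word 5 cannot be Adv — rule 1 would then fail for every completion. It is Verb.
Word 7 cannot be Det — rule 2 would then fail for every completion. It is Conj.
Word 2 cannot be Conj — rule 3 would then fail for every completion. It is Det.
That leaves exactly one tagging: Verb Det Verb Verb Verb Adv Conj Conj.
Verifying each rule — rule 1 satisfied; rule 2 satisfied; rule 3 satisfied; rule 4 satisfied.

Det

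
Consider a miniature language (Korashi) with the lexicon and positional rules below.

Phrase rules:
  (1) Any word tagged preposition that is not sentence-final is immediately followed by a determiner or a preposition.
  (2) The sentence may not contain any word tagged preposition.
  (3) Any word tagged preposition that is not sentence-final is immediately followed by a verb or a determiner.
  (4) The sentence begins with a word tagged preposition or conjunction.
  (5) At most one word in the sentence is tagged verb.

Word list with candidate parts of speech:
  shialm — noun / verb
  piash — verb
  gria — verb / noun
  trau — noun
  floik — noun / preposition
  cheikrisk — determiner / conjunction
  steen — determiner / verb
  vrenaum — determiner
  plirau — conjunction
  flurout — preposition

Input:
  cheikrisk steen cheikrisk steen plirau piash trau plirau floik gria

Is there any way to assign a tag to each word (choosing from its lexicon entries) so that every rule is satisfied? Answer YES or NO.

YES

Candidates per position — 1:cheikrisk {determiner,conjunction}; 2:steen {determiner,verb}; 3:cheikrisk {determiner,conjunction}; 4:steen {determiner,verb}; 5:plirau {conjunction}; 6:piash {verb}; 7:trau {noun}; 8:plirau {conjunction}; 9:floik {noun,preposition}; 10:gria {verb,noun}.
One satisfying assignment: conjunction determiner conjunction determiner conjunction verb noun conjunction noun noun.
Checking: rule 1 satisfied; rule 2 satisfied; rule 3 satisfied; rule 4 satisfied; rule 5 satisfied.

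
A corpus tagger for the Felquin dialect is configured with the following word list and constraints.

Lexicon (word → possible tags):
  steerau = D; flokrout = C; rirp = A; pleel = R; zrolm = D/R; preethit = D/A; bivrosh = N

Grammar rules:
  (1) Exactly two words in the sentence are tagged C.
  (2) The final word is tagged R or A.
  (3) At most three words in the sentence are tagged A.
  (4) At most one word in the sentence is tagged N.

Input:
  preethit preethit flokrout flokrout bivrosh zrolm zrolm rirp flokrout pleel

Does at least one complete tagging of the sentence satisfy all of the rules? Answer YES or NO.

Candidates per position — 1:preethit {D,A}; 2:preethit {D,A}; 3:flokrout {C}; 4:flokrout {C}; 5:bivrosh {N}; 6:zrolm {D,R}; 7:zrolm {D,R}; 8:rirp {A}; 9:flokrout {C}; 10:pleel {R}.
Rule 1 cannot be satisfied by any choice of tags from the lexicon.
So there is no consistent tagging.

NO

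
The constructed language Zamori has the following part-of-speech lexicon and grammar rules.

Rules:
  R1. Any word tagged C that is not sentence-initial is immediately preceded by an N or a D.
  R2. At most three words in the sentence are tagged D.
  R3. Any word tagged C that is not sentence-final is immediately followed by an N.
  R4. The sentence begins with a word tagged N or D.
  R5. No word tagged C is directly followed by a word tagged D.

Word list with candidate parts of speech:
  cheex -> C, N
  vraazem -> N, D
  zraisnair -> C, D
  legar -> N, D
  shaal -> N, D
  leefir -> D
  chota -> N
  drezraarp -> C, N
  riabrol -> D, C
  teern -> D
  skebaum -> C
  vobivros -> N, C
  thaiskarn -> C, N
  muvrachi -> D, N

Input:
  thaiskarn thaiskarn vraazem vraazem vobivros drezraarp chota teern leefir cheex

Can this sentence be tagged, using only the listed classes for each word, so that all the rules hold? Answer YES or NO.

YES

Candidates per position — 1:thaiskarn {C,N}; 2:thaiskarn {C,N}; 3:vraazem {N,D}; 4:vraazem {N,D}; 5:vobivros {N,C}; 6:drezraarp {C,N}; 7:chota {N}; 8:teern {D}; 9:leefir {D}; 10:cheex {C,N}.
One satisfying assignment: N C N D N N N D D C.
Rule-by-rule: rule 1 ✓; rule 2 ✓; rule 3 ✓; rule 4 ✓; rule 5 ✓.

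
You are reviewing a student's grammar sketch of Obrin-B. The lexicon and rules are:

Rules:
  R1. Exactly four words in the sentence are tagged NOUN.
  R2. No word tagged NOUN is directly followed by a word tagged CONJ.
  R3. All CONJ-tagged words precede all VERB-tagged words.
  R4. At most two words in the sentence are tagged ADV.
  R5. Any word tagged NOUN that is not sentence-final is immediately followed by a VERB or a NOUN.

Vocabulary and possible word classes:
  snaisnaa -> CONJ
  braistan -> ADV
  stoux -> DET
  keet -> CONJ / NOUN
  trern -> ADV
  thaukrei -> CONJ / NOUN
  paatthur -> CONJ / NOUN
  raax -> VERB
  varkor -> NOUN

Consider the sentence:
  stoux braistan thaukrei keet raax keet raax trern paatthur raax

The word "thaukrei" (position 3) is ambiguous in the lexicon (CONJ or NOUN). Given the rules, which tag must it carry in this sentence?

NOUN

Candidates per position — 1:stoux {DET}; 2:braistan {ADV}; 3:thaukrei {CONJ,NOUN}; 4:keet {CONJ,NOUN}; 5:raax {VERB}; 6:keet {CONJ,NOUN}; 7:raax {VERB}; 8:trern {ADV}; 9:paatthur {CONJ,NOUN}; 10:raax {VERB}.
If word 3 were CONJ, no tagging could satisfy rule 1; so word 3 is NOUN.
If word 4 were CONJ, no tagging could satisfy rule 1; so word 4 is NOUN.
If word 6 were CONJ, no tagging could satisfy rule 1; so word 6 is NOUN.
If word 9 were CONJ, no tagging could satisfy rule 1; so word 9 is NOUN.
That leaves exactly one tagging: DET ADV NOUN NOUN VERB NOUN VERB ADV NOUN VERB.
Checking: rule 1 satisfied; rule 2 satisfied; rule 3 satisfied; rule 4 satisfied; rule 5 satisfied.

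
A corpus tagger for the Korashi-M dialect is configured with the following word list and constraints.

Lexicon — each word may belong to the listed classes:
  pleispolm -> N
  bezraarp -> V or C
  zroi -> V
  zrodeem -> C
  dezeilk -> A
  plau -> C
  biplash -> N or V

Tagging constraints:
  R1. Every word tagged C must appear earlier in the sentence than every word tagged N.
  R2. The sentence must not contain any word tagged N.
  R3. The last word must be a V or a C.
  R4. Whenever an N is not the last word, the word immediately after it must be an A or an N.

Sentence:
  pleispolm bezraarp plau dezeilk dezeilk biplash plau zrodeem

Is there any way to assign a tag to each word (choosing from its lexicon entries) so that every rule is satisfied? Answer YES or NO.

NO

Candidates per position — 1:pleispolm {N}; 2:bezraarp {V,C}; 3:plau {C}; 4:dezeilk {A}; 5:dezeilk {A}; 6:biplash {N,V}; 7:plau {C}; 8:zrodeem {C}.
Rule 1 cannot be satisfied by any choice of tags from the lexicon.
So there is no consistent tagging.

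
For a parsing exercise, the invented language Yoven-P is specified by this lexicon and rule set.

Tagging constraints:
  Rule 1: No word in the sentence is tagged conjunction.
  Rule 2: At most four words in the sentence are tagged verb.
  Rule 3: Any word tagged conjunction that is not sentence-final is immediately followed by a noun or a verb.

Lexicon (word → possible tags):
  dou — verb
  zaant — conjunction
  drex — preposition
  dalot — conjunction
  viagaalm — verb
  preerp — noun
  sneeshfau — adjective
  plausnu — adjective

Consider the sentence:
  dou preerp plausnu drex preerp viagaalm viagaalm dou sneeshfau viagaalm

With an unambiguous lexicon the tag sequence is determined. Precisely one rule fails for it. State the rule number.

Fixed tagging: verb noun adjective preposition noun verb verb verb adjective verb.
Applying the rules: R1 ok, R2 fails, R3 ok.
Only rule 2 fails.

2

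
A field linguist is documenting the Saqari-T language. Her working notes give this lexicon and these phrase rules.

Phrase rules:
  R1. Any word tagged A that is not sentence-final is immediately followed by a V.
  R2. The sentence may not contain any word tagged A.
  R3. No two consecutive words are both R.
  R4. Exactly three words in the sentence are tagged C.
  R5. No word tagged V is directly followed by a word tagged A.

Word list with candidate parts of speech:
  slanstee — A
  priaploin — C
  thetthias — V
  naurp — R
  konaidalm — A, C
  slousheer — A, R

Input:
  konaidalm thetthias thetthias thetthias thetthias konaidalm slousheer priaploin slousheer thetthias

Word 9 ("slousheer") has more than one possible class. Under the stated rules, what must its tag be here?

Candidates per position — 1:konaidalm {A,C}; 2:thetthias {V}; 3:thetthias {V}; 4:thetthias {V}; 5:thetthias {V}; 6:konaidalm {A,C}; 7:slousheer {A,R}; 8:priaploin {C}; 9:slousheer {A,R}; 10:thetthias {V}.
Word 1 cannot be A — rule 2 would then fail for every completion. It is C.
Word 6 cannot be A — rule 1 would then fail for every completion. It is C.
Word 7 cannot be A — rule 1 would then fail for every completion. It is R.
Word 9 cannot be A — rule 2 would then fail for every completion. It is R.
The unique satisfying tagging is: C V V V V C R C R V.
Check: rule 1 ok; rule 2 ok; rule 3 ok; rule 4 ok; rule 5 ok.

R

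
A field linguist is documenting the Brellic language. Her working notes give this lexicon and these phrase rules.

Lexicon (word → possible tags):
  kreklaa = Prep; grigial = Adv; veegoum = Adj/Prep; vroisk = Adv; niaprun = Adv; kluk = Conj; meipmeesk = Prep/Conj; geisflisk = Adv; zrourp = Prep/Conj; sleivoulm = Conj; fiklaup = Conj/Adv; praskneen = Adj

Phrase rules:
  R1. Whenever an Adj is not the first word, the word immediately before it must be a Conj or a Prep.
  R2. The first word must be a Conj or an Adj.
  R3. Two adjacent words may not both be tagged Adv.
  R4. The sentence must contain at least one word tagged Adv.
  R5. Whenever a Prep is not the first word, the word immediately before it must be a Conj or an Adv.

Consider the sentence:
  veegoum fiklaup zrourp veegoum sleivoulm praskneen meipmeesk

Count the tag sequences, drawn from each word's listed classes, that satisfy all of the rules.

3

Candidates per position — 1:veegoum {Adj,Prep}; 2:fiklaup {Conj,Adv}; 3:zrourp {Prep,Conj}; 4:veegoum {Adj,Prep}; 5:sleivoulm {Conj}; 6:praskneen {Adj}; 7:meipmeesk {Prep,Conj}.
There are 32 candidate sequences in total.
The sequences that satisfy every rule: Adj Adv Prep Adj Conj Adj Conj; Adj Adv Conj Adj Conj Adj Conj; Adj Adv Conj Prep Conj Adj Conj.
Count = 3.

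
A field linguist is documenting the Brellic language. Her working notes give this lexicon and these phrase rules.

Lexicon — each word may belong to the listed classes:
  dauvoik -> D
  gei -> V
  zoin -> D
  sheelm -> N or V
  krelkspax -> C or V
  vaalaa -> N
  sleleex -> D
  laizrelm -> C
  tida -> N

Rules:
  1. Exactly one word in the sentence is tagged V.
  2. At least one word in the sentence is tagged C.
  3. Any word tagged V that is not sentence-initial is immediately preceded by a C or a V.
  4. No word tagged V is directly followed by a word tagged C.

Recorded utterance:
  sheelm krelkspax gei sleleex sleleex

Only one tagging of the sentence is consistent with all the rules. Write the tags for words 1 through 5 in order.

N C V D D

Candidates per position — 1:sheelm {N,V}; 2:krelkspax {C,V}; 3:gei {V}; 4:sleleex {D}; 5:sleleex {D}.
Position 1: tagging it V would leave rule 1 unsatisfiable, so it must be N.
Position 2: tagging it V would leave rule 1 unsatisfiable, so it must be C.
So the tagging must be: N C V D D.
Rule-by-rule: rule 1 ✓; rule 2 ✓; rule 3 ✓; rule 4 ✓.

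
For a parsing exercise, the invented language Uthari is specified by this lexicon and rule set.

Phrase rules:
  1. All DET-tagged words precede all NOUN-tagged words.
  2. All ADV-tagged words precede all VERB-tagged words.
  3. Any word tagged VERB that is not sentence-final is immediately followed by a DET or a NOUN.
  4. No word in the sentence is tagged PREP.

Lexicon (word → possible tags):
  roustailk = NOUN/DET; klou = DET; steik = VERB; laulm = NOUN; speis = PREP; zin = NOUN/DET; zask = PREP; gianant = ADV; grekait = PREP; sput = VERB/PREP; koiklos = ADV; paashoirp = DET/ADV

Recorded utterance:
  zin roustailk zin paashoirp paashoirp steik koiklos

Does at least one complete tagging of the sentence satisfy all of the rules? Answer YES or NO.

Candidates per position — 1:zin {NOUN,DET}; 2:roustailk {NOUN,DET}; 3:zin {NOUN,DET}; 4:paashoirp {DET,ADV}; 5:paashoirp {DET,ADV}; 6:steik {VERB}; 7:koiklos {ADV}.
Rule 2 cannot be satisfied by any choice of tags from the lexicon.
So there is no consistent tagging.

NO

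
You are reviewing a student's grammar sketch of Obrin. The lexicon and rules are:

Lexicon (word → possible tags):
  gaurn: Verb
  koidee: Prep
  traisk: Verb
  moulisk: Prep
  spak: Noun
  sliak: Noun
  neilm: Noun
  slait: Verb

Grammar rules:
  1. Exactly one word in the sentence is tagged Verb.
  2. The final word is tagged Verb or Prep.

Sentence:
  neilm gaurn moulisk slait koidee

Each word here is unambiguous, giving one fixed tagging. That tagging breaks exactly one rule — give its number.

1

Fixed tagging: Noun Verb Prep Verb Prep.
Checking each rule: R1 fail, R2 pass.
Only rule 1 fails.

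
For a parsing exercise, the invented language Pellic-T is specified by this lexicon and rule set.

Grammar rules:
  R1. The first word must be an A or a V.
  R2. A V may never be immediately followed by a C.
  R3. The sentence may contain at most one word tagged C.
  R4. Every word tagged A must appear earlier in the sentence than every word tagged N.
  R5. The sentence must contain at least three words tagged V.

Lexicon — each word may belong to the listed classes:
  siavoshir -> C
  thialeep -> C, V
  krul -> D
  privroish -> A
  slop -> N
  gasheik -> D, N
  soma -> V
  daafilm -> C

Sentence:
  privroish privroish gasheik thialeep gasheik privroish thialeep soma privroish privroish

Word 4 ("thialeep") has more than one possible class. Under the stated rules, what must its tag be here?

Candidates per position — 1:privroish {A}; 2:privroish {A}; 3:gasheik {D,N}; 4:thialeep {C,V}; 5:gasheik {D,N}; 6:privroish {A}; 7:thialeep {C,V}; 8:soma {V}; 9:privroish {A}; 10:privroish {A}.
Position 3: tagging it N would leave rule 4 unsatisfiable, so it must be D.
Position 4: tagging it C would leave rule 5 unsatisfiable, so it must be V.
Position 5: tagging it N would leave rule 4 unsatisfiable, so it must be D.
Position 7: tagging it C would leave rule 5 unsatisfiable, so it must be V.
The only consistent sequence is: A A D V D A V V A A.
Verifying each rule — rule 1 ok; rule 2 ok; rule 3 ok; rule 4 ok; rule 5 ok.

V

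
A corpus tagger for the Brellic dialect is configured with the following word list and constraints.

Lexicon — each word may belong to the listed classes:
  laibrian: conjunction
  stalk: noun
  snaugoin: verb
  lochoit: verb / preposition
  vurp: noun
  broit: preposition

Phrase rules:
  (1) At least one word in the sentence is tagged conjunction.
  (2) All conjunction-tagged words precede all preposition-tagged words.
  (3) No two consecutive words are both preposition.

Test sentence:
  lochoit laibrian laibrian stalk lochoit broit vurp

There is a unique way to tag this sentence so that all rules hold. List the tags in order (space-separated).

Candidates per position — 1:lochoit {verb,preposition}; 2:laibrian {conjunction}; 3:laibrian {conjunction}; 4:stalk {noun}; 5:lochoit {verb,preposition}; 6:broit {preposition}; 7:vurp {noun}.
Position 1: tagging it preposition would leave rule 2 unsatisfiable, so it must be verb.
Position 5: tagging it preposition would leave rule 3 unsatisfiable, so it must be verb.
That leaves exactly one tagging: verb conjunction conjunction noun verb preposition noun.
Rule-by-rule: rule 1 ok; rule 2 ok; rule 3 ok.

verb conjunction conjunction noun verb preposition noun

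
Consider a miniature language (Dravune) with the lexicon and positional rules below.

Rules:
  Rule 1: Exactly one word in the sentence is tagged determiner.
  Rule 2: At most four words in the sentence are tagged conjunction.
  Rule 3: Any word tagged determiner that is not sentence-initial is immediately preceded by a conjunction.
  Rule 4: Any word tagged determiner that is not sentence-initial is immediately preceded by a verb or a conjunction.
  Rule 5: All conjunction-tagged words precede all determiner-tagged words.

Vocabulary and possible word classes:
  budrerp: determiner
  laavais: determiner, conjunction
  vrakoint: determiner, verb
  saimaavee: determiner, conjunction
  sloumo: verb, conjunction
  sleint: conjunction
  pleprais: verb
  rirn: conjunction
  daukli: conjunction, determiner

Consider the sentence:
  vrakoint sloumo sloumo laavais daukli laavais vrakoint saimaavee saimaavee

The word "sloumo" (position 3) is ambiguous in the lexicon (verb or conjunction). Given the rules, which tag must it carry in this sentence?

Candidates per position — 1:vrakoint {determiner,verb}; 2:sloumo {verb,conjunction}; 3:sloumo {verb,conjunction}; 4:laavais {determiner,conjunction}; 5:daukli {conjunction,determiner}; 6:laavais {determiner,conjunction}; 7:vrakoint {determiner,verb}; 8:saimaavee {determiner,conjunction}; 9:saimaavee {determiner,conjunction}.
Word 8 cannot be determiner — rule 3 would then fail for every completion. It is conjunction.
Word 1 cannot be determiner — rule 5 would then fail for every completion. It is verb.
Word 4 cannot be determiner — rule 5 would then fail for every completion. It is conjunction.
Word 5 cannot be determiner — rule 5 would then fail for every completion. It is conjunction.
Word 6 cannot be determiner — rule 5 would then fail for every completion. It is conjunction.
Word 7 cannot be determiner — rule 5 would then fail for every completion. It is verb.
Word 9 cannot be conjunction — rule 1 would then fail for every completion. It is determiner.
Word 2 cannot be conjunction — rule 2 would then fail for every completion. It is verb.
Word 3 cannot be conjunction — rule 2 would then fail for every completion. It is verb.
So the tagging must be: verb verb verb conjunction conjunction conjunction verb conjunction determiner.
Verifying each rule — rule 1 satisfied; rule 2 satisfied; rule 3 satisfied; rule 4 satisfied; rule 5 satisfied.

verb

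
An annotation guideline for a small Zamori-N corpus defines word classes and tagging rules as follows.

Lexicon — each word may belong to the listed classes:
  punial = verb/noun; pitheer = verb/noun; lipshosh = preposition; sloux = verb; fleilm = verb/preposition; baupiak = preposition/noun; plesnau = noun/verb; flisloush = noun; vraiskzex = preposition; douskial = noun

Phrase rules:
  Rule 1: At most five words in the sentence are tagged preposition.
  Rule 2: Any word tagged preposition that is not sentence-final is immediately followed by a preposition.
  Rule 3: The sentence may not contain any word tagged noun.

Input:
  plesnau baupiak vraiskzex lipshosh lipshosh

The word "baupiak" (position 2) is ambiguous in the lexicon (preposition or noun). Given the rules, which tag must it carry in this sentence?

Candidates per position — 1:plesnau {noun,verb}; 2:baupiak {preposition,noun}; 3:vraiskzex {preposition}; 4:lipshosh {preposition}; 5:lipshosh {preposition}.
Position 1: noun is ruled out by rule 3; that leaves verb.
Position 2: noun is ruled out by rule 3; that leaves preposition.
So the tagging must be: verb preposition preposition preposition preposition.
Check: rule 1 satisfied; rule 2 satisfied; rule 3 satisfied.

preposition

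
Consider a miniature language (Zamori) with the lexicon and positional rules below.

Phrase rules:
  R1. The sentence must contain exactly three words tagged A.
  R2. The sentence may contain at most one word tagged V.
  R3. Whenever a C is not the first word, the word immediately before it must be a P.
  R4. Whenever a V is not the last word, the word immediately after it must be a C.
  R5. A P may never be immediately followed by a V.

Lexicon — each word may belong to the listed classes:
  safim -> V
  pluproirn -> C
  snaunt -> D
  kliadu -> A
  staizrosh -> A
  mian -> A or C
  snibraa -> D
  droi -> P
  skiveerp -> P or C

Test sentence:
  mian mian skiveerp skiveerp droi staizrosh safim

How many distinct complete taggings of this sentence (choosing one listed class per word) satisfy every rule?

Candidates per position — 1:mian {A,C}; 2:mian {A,C}; 3:skiveerp {P,C}; 4:skiveerp {P,C}; 5:droi {P}; 6:staizrosh {A}; 7:safim {V}.
There are 16 candidate sequences in total.
The sequences that satisfy every rule: A A P P P A V; A A P C P A V.
Count = 2.

2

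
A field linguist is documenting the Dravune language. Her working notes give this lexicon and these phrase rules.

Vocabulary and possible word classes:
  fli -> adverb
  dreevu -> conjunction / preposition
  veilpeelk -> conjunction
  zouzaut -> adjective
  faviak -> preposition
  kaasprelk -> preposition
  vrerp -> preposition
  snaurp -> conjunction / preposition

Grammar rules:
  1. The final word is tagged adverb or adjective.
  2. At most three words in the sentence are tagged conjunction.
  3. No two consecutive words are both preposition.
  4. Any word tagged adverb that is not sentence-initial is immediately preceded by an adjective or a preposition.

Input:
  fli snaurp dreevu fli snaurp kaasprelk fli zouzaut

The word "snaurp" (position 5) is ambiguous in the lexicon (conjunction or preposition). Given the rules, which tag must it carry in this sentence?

conjunction

Candidates per position — 1:fli {adverb}; 2:snaurp {conjunction,preposition}; 3:dreevu {conjunction,preposition}; 4:fli {adverb}; 5:snaurp {conjunction,preposition}; 6:kaasprelk {preposition}; 7:fli {adverb}; 8:zouzaut {adjective}.
At position 3, choosing conjunction makes rule 4 impossible to satisfy; hence preposition.
At position 5, choosing preposition makes rule 3 impossible to satisfy; hence conjunction.
At position 2, choosing preposition makes rule 3 impossible to satisfy; hence conjunction.
The only consistent sequence is: adverb conjunction preposition adverb conjunction preposition adverb adjective.
Rule-by-rule: rule 1 satisfied; rule 2 satisfied; rule 3 satisfied; rule 4 satisfied.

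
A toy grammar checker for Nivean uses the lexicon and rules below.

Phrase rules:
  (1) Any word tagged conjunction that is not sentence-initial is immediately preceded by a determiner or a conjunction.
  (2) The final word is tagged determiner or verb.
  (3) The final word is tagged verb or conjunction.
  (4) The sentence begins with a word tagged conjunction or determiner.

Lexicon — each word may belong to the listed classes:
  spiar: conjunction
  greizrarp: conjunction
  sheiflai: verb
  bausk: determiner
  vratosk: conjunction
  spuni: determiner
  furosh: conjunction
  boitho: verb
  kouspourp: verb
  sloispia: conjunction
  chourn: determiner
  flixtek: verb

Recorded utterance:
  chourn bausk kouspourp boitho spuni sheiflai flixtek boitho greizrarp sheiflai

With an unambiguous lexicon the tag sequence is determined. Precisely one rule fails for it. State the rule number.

Fixed tagging: determiner determiner verb verb determiner verb verb verb conjunction verb.
Applying the rules: R1 fail, R2 pass, R3 pass, R4 pass.
Only rule 1 fails.

1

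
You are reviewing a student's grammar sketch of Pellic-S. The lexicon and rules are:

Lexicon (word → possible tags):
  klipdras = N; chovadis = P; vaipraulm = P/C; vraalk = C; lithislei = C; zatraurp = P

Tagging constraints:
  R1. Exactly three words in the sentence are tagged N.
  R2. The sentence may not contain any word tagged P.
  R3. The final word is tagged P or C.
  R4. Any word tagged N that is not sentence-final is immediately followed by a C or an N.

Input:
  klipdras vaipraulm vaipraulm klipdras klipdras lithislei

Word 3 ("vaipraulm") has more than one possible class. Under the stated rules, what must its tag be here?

Candidates per position — 1:klipdras {N}; 2:vaipraulm {P,C}; 3:vaipraulm {P,C}; 4:klipdras {N}; 5:klipdras {N}; 6:lithislei {C}.
At position 2, choosing P makes rule 2 impossible to satisfy; hence C.
At position 3, choosing P makes rule 2 impossible to satisfy; hence C.
That leaves exactly one tagging: N C C N N C.
Checking: rule 1 satisfied; rule 2 satisfied; rule 3 satisfied; rule 4 satisfied.

C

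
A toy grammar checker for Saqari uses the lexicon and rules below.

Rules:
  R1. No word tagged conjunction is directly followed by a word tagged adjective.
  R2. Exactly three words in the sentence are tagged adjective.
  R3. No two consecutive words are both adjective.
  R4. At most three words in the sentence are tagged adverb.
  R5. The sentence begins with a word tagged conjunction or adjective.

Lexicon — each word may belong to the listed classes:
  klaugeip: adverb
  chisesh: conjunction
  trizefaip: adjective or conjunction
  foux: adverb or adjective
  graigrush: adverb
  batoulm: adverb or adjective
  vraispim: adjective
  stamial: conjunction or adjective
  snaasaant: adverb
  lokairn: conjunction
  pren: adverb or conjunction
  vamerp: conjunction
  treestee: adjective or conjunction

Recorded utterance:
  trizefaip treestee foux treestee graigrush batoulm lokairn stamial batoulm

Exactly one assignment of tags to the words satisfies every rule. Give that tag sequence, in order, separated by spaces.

Candidates per position — 1:trizefaip {adjective,conjunction}; 2:treestee {adjective,conjunction}; 3:foux {adverb,adjective}; 4:treestee {adjective,conjunction}; 5:graigrush {adverb}; 6:batoulm {adverb,adjective}; 7:lokairn {conjunction}; 8:stamial {conjunction,adjective}; 9:batoulm {adverb,adjective}.
Position 8: adjective is ruled out by rule 1; that leaves conjunction.
Position 9: adjective is ruled out by rule 1; that leaves adverb.
The remaining ambiguous positions (1, 2, 3, 4, 6) are resolved jointly — only one combination satisfies every rule.
That leaves exactly one tagging: adjective conjunction adverb adjective adverb adjective conjunction conjunction adverb.
Check: rule 1 ✓; rule 2 ✓; rule 3 ✓; rule 4 ✓; rule 5 ✓.

adjective conjunction adverb adjective adverb adjective conjunction conjunction adverb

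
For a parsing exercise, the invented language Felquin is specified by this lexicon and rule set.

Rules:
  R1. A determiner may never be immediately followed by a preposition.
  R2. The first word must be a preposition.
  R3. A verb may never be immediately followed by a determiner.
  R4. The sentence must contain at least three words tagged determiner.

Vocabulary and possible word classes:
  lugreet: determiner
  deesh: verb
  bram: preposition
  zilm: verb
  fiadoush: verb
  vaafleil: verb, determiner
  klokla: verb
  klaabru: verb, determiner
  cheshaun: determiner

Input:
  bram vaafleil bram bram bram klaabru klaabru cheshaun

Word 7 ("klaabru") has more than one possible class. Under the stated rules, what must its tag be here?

Candidates per position — 1:bram {preposition}; 2:vaafleil {verb,determiner}; 3:bram {preposition}; 4:bram {preposition}; 5:bram {preposition}; 6:klaabru {verb,determiner}; 7:klaabru {verb,determiner}; 8:cheshaun {determiner}.
Position 2: determiner is ruled out by rule 1; that leaves verb.
Position 6: verb is ruled out by rule 3; that leaves determiner.
Position 7: verb is ruled out by rule 3; that leaves determiner.
That leaves exactly one tagging: preposition verb preposition preposition preposition determiner determiner determiner.
Verifying each rule — rule 1 satisfied; rule 2 satisfied; rule 3 satisfied; rule 4 satisfied.

determiner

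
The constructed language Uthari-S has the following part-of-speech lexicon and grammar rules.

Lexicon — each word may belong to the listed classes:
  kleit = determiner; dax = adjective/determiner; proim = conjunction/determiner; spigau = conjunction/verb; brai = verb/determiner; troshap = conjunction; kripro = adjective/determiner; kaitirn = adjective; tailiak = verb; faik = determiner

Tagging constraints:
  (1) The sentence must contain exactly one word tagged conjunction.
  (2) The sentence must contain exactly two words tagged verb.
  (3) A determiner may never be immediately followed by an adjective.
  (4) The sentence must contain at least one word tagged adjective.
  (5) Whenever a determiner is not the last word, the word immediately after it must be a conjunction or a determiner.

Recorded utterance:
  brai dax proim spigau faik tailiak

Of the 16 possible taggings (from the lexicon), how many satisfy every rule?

0

Candidates per position — 1:brai {verb,determiner}; 2:dax {adjective,determiner}; 3:proim {conjunction,determiner}; 4:spigau {conjunction,verb}; 5:faik {determiner}; 6:tailiak {verb}.
There are 16 candidate sequences in total.
Rule 5 cannot be satisfied by any choice of tags from the lexicon.
So there is no consistent tagging.
Count = 0.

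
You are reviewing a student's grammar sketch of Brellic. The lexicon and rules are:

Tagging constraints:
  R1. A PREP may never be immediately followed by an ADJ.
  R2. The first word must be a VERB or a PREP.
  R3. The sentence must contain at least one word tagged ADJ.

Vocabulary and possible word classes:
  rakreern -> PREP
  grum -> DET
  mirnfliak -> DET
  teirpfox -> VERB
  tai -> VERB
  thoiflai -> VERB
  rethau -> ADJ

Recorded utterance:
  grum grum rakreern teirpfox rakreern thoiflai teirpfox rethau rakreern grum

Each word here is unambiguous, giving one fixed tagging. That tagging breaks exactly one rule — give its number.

Fixed tagging: DET DET PREP VERB PREP VERB VERB ADJ PREP DET.
Applying the rules: R1 pass, R2 fail, R3 pass.
Only rule 2 fails.

2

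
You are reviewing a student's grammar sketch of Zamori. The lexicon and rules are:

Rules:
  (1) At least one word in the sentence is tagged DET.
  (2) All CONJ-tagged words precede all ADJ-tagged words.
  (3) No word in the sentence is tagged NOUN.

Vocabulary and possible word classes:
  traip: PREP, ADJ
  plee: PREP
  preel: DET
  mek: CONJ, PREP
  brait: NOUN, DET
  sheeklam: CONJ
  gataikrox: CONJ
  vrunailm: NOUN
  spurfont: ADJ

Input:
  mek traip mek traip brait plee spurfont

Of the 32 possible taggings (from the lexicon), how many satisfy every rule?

Candidates per position — 1:mek {CONJ,PREP}; 2:traip {PREP,ADJ}; 3:mek {CONJ,PREP}; 4:traip {PREP,ADJ}; 5:brait {NOUN,DET}; 6:plee {PREP}; 7:spurfont {ADJ}.
There are 32 candidate sequences in total.
Checking each against the rules leaves 12 sequences.
Count = 12.

12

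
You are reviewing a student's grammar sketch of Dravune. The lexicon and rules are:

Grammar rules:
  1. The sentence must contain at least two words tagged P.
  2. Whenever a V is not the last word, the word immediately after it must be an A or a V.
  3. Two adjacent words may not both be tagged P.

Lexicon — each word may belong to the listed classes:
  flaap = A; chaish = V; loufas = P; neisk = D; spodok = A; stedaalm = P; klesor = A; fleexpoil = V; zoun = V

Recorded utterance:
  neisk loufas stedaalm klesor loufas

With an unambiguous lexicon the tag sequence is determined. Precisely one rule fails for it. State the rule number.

3

Fixed tagging: D P P A P.
Checking each rule: R1 ok, R2 ok, R3 fails.
Only rule 3 fails.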